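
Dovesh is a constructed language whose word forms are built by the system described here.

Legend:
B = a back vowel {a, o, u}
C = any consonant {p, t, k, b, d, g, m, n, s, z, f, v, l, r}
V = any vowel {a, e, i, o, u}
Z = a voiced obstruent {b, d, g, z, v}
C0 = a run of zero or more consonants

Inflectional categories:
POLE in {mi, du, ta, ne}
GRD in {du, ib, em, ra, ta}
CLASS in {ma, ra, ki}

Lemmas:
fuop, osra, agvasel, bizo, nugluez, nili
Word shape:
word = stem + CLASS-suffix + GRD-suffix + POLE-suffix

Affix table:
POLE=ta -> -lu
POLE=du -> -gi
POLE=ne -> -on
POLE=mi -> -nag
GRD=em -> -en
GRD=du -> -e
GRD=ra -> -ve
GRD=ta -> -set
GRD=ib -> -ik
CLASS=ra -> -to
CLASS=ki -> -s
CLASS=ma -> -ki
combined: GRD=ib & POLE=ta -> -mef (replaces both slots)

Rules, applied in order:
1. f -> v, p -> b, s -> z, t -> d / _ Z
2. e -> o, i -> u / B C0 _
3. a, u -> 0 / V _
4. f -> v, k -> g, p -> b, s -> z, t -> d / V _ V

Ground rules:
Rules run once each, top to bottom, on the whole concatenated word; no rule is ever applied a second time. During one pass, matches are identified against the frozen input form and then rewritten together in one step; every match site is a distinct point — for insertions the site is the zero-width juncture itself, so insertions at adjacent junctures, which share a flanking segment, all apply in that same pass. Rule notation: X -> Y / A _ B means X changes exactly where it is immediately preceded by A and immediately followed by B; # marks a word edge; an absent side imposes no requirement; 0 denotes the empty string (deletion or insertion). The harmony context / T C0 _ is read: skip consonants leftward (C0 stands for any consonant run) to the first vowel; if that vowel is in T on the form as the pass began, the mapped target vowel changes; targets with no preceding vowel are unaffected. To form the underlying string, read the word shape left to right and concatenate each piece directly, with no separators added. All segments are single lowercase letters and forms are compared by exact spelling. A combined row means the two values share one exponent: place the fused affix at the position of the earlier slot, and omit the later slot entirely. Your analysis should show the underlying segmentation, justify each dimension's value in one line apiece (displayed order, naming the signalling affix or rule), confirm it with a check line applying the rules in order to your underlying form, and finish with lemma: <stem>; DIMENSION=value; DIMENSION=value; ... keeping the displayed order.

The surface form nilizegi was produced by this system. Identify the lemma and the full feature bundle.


underlying: nili-s-e-gi
POLE=du - signalled by the affix -gi
GRD=du - signalled by the affix -e
CLASS=ki - signalled by the affix -s
check: nilisegi -> nilisegi -> nilisegi -> nilisegi -> nilizegi
lemma: nili; POLE=du; GRD=du; CLASS=ki


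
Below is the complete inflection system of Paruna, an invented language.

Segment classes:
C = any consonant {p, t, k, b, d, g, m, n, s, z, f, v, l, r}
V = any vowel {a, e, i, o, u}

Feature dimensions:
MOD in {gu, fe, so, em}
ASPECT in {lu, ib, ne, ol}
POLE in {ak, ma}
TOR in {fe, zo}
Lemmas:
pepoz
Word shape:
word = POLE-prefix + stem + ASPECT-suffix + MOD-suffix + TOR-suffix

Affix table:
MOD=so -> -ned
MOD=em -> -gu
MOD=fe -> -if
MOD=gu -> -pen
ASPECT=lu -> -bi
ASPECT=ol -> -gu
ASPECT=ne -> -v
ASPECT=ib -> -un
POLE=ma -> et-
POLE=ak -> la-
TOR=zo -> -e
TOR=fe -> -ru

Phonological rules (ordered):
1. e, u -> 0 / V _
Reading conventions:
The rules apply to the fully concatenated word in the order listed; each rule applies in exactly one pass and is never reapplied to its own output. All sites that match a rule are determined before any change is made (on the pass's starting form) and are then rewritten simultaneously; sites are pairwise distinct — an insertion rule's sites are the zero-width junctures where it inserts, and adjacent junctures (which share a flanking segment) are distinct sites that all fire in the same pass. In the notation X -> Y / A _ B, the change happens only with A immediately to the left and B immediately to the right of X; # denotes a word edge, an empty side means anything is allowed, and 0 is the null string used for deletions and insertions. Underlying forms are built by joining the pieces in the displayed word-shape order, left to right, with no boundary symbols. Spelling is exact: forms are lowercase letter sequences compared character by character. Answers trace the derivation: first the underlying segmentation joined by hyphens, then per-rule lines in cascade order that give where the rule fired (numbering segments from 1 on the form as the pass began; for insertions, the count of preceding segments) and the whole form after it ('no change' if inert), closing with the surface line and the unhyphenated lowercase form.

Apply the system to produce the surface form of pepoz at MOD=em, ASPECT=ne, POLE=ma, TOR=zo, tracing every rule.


underlying: et-pepoz-v-gu-e
1. e, u -> 0 / V _: fires at position(s) 11: etpepozvgu
surface: etpepozvgu


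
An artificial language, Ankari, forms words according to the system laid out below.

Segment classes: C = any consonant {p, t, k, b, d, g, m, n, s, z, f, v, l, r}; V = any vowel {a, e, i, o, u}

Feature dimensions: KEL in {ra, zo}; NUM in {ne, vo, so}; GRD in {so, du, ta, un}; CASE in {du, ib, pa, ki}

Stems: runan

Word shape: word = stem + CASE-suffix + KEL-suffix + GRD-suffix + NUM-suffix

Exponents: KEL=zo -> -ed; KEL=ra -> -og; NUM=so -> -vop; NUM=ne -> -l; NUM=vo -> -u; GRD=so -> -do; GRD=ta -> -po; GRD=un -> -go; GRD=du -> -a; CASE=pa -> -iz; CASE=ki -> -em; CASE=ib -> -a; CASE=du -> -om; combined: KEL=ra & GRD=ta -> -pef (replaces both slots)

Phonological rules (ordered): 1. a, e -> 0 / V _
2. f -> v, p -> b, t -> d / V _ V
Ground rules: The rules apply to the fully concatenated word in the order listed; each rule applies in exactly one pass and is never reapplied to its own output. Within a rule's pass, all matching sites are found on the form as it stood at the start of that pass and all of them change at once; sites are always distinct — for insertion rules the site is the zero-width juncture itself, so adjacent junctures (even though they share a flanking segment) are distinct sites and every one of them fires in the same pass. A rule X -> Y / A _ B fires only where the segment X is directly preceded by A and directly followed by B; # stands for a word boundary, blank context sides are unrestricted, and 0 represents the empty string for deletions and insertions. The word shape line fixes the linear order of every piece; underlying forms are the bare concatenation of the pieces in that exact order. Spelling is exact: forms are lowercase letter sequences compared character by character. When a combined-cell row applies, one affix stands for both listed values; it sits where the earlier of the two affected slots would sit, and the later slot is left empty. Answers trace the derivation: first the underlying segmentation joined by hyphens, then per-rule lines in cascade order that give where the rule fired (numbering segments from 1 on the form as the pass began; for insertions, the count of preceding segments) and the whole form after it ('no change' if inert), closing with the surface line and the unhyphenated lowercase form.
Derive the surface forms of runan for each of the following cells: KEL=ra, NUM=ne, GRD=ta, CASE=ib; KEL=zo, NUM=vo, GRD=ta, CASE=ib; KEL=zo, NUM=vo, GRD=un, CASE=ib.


cell KEL=ra, NUM=ne, GRD=ta, CASE=ib:
underlying: runan-a-pef-l
1. a, e -> 0 / V _: no change
2. f -> v, p -> b, t -> d / V _ V: fires at position(s) 7: runanabefl
surface: runanabefl

cell KEL=zo, NUM=vo, GRD=ta, CASE=ib:
underlying: runan-a-ed-po-u
1. a, e -> 0 / V _: fires at position(s) 7: runanadpou
2. f -> v, p -> b, t -> d / V _ V: no change
surface: runanadpou

cell KEL=zo, NUM=vo, GRD=un, CASE=ib:
underlying: runan-a-ed-go-u
1. a, e -> 0 / V _: fires at position(s) 7: runanadgou
2. f -> v, p -> b, t -> d / V _ V: no change
surface: runanadgou


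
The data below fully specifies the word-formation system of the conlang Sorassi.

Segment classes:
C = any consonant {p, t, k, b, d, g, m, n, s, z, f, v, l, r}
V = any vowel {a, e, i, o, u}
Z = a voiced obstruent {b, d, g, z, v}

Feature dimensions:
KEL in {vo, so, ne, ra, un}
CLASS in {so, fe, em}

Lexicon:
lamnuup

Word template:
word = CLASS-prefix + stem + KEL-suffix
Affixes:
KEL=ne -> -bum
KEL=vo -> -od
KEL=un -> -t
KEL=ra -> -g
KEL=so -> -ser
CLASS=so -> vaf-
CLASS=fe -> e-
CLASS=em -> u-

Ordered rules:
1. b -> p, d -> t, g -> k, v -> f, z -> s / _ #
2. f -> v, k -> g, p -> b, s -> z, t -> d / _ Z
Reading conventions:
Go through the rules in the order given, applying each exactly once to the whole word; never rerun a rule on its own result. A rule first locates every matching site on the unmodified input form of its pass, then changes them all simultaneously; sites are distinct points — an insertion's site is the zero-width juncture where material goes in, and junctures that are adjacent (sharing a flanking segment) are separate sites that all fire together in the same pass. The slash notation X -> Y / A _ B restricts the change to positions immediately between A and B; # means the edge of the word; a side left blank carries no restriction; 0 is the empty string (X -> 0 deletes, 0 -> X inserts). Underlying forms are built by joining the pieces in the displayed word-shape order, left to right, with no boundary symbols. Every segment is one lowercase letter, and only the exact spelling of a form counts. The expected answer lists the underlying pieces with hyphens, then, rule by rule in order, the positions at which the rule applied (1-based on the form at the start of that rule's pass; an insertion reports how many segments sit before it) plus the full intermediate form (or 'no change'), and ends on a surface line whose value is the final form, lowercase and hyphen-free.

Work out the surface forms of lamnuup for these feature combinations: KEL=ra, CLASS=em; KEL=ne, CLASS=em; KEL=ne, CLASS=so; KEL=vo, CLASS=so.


cell KEL=ra, CLASS=em:
underlying: u-lamnuup-g
1. b -> p, d -> t, g -> k, v -> f, z -> s / _ #: fires at position(s) 9: ulamnuupk
2. f -> v, k -> g, p -> b, s -> z, t -> d / _ Z: no change
surface: ulamnuupk

cell KEL=ne, CLASS=em:
underlying: u-lamnuup-bum
1. b -> p, d -> t, g -> k, v -> f, z -> s / _ #: no change
2. f -> v, k -> g, p -> b, s -> z, t -> d / _ Z: fires at position(s) 8: ulamnuubbum
surface: ulamnuubbum

cell KEL=ne, CLASS=so:
underlying: vaf-lamnuup-bum
1. b -> p, d -> t, g -> k, v -> f, z -> s / _ #: no change
2. f -> v, k -> g, p -> b, s -> z, t -> d / _ Z: fires at position(s) 10: vaflamnuubbum
surface: vaflamnuubbum

cell KEL=vo, CLASS=so:
underlying: vaf-lamnuup-od
1. b -> p, d -> t, g -> k, v -> f, z -> s / _ #: fires at position(s) 12: vaflamnuupot
2. f -> v, k -> g, p -> b, s -> z, t -> d / _ Z: no change
surface: vaflamnuupot


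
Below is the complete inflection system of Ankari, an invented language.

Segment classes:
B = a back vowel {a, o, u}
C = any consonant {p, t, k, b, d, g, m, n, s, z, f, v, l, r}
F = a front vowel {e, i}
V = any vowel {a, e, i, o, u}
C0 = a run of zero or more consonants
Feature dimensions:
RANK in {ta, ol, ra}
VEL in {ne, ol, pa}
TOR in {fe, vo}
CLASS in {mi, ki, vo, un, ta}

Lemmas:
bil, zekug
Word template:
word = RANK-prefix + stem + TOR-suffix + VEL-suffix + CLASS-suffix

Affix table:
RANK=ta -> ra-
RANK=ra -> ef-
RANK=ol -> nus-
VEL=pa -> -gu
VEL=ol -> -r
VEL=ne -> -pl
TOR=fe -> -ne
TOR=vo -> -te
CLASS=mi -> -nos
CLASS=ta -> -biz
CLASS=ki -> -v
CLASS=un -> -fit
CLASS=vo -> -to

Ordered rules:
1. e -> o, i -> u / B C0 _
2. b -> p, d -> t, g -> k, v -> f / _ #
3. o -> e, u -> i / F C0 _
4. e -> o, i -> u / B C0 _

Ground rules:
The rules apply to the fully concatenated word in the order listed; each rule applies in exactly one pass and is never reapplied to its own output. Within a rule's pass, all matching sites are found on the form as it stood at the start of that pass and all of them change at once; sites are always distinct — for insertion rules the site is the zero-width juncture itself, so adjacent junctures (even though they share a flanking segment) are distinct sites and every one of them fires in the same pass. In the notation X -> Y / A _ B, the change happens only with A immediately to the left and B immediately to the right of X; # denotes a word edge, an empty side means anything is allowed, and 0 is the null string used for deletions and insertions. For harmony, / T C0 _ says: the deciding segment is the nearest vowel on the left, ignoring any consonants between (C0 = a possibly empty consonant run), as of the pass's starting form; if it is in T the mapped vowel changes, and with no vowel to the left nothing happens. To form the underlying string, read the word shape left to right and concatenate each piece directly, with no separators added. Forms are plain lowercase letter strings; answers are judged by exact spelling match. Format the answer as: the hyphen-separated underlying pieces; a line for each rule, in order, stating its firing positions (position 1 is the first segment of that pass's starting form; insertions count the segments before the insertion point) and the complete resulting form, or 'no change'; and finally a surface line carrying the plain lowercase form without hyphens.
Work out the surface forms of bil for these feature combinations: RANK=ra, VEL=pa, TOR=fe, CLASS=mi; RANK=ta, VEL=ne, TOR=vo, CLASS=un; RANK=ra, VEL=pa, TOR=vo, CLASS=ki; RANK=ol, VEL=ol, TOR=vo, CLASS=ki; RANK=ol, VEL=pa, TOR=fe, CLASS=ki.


cell RANK=ra, VEL=pa, TOR=fe, CLASS=mi:
underlying: ef-bil-ne-gu-nos
1. e -> o, i -> u / B C0 _: no change
2. b -> p, d -> t, g -> k, v -> f / _ #: no change
3. o -> e, u -> i / F C0 _: fires at position(s) 9: efbilneginos
4. e -> o, i -> u / B C0 _: no change
surface: efbilneginos

cell RANK=ta, VEL=ne, TOR=vo, CLASS=un:
underlying: ra-bil-te-pl-fit
1. e -> o, i -> u / B C0 _: fires at position(s) 4: rabulteplfit
2. b -> p, d -> t, g -> k, v -> f / _ #: no change
3. o -> e, u -> i / F C0 _: no change
4. e -> o, i -> u / B C0 _: fires at position(s) 7: rabultoplfit
surface: rabultoplfit

cell RANK=ra, VEL=pa, TOR=vo, CLASS=ki:
underlying: ef-bil-te-gu-v
1. e -> o, i -> u / B C0 _: no change
2. b -> p, d -> t, g -> k, v -> f / _ #: fires at position(s) 10: efbilteguf
3. o -> e, u -> i / F C0 _: fires at position(s) 9: efbiltegif
4. e -> o, i -> u / B C0 _: no change
surface: efbiltegif

cell RANK=ol, VEL=ol, TOR=vo, CLASS=ki:
underlying: nus-bil-te-r-v
1. e -> o, i -> u / B C0 _: fires at position(s) 5: nusbulterv
2. b -> p, d -> t, g -> k, v -> f / _ #: fires at position(s) 10: nusbulterf
3. o -> e, u -> i / F C0 _: no change
4. e -> o, i -> u / B C0 _: fires at position(s) 8: nusbultorf
surface: nusbultorf

cell RANK=ol, VEL=pa, TOR=fe, CLASS=ki:
underlying: nus-bil-ne-gu-v
1. e -> o, i -> u / B C0 _: fires at position(s) 5: nusbulneguv
2. b -> p, d -> t, g -> k, v -> f / _ #: fires at position(s) 11: nusbulneguf
3. o -> e, u -> i / F C0 _: fires at position(s) 10: nusbulnegif
4. e -> o, i -> u / B C0 _: fires at position(s) 8: nusbulnogif
surface: nusbulnogif


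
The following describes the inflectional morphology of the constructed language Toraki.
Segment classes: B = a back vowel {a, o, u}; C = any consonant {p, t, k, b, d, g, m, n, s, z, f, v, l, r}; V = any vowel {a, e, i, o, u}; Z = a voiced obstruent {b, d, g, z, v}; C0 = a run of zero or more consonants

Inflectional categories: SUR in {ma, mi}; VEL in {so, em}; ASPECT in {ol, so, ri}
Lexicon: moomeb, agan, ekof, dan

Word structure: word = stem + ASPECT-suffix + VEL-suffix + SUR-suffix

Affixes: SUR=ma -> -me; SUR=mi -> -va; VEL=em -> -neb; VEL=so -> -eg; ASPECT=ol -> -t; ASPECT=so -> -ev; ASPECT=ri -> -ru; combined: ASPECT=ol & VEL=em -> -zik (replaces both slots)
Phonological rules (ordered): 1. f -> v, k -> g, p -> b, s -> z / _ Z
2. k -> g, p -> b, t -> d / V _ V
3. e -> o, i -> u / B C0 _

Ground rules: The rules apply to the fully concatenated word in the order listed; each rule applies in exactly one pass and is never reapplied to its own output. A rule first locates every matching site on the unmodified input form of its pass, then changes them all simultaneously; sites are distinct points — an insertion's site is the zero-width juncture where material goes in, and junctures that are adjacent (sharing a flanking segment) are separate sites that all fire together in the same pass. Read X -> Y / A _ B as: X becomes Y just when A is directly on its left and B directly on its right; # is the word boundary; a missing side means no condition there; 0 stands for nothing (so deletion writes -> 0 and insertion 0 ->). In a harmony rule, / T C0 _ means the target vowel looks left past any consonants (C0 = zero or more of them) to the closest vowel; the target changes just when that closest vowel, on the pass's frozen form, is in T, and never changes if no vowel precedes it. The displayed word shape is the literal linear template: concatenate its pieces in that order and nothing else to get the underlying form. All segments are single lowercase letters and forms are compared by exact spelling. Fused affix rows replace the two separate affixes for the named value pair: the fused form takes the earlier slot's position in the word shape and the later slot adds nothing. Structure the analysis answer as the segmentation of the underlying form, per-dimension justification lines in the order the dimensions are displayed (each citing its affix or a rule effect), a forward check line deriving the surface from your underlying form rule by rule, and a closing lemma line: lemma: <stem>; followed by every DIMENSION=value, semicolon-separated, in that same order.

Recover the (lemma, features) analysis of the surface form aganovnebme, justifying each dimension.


underlying: agan-ev-neb-me
SUR=ma - signalled by the affix -me
VEL=em - signalled by the affix -neb
ASPECT=so - signalled by the affix -ev
check: aganevnebme -> aganevnebme -> aganevnebme -> aganovnebme
lemma: agan; SUR=ma; VEL=em; ASPECT=so


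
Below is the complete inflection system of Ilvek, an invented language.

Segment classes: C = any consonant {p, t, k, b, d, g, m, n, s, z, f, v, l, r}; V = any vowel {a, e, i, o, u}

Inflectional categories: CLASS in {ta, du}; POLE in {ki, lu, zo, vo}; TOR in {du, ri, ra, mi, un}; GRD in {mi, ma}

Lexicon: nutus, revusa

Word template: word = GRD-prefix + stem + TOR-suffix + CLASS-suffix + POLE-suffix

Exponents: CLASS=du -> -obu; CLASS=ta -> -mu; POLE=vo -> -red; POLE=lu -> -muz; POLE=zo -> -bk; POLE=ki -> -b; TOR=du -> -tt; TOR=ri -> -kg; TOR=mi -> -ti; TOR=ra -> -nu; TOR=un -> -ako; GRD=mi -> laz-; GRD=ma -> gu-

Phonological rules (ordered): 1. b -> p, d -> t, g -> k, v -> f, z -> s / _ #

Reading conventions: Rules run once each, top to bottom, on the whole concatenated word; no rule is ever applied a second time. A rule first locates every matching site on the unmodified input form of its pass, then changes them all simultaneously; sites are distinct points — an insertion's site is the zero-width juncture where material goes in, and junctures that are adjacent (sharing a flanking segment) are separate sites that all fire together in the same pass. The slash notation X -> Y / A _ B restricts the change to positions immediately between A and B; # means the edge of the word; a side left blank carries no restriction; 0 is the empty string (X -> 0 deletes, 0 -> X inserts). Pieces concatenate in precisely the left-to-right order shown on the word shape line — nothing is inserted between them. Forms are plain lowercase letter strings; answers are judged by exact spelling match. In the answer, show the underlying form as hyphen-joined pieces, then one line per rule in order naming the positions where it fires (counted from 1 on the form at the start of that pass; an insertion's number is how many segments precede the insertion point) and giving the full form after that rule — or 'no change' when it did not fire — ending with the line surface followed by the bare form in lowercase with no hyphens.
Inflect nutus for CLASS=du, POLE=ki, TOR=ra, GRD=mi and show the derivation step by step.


underlying: laz-nutus-nu-obu-b
1. b -> p, d -> t, g -> k, v -> f, z -> s / _ #: fires at position(s) 14: laznutusnuobup
surface: laznutusnuobup


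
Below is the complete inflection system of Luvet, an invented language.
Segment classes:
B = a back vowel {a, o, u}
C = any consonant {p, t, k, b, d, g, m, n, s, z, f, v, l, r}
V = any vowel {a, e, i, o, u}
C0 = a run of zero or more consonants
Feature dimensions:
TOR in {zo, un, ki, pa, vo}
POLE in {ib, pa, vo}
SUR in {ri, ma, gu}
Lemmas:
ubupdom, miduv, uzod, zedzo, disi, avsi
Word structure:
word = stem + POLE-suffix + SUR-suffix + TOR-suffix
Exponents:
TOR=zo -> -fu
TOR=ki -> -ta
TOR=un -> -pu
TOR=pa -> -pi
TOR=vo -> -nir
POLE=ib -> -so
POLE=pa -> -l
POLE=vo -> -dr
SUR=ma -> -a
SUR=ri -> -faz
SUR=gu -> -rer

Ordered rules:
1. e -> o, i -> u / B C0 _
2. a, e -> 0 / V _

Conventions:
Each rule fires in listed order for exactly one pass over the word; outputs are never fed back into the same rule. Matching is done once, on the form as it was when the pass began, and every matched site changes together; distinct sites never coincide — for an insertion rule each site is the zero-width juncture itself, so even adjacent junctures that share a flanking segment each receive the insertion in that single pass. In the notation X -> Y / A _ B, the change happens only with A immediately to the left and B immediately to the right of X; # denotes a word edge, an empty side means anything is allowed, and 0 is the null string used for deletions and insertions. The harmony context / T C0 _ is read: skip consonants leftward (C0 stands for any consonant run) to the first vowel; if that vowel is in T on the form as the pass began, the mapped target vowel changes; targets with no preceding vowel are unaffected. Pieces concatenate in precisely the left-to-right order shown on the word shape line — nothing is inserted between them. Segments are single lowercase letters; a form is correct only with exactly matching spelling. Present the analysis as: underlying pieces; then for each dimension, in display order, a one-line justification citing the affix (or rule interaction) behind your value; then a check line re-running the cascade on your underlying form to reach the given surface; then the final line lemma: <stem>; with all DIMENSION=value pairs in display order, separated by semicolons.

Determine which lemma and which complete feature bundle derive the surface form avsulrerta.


underlying: avsi-l-rer-ta
TOR=ki - signalled by the affix -ta
POLE=pa - signalled by the affix -l
SUR=gu - signalled by the affix -rer
check: avsilrerta -> avsulrerta -> avsulrerta
lemma: avsi; TOR=ki; POLE=pa; SUR=gu


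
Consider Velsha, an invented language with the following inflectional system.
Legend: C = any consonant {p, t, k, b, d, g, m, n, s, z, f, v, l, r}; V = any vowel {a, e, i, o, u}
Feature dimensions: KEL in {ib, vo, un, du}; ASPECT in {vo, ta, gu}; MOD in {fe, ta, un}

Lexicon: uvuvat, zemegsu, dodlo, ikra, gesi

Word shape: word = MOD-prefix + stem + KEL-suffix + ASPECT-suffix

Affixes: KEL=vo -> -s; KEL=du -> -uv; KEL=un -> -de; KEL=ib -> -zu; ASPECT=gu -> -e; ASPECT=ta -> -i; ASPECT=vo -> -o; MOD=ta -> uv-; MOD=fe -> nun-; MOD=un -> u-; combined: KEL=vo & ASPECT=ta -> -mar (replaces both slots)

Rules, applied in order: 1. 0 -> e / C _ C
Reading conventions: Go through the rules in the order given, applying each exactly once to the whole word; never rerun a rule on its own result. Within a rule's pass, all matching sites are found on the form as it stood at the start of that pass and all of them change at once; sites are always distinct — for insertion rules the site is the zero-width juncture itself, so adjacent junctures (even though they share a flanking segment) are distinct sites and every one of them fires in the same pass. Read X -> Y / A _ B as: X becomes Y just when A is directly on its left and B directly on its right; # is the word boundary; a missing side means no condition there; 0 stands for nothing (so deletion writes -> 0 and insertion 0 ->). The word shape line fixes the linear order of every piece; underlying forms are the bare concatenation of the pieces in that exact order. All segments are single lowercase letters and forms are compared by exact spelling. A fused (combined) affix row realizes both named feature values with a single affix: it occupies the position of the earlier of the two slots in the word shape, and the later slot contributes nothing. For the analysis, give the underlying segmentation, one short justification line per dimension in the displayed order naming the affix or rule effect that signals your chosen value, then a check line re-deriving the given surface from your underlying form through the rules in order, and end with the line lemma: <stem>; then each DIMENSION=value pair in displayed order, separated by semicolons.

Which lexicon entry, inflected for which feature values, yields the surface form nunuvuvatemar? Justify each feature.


underlying: nun-uvuvat-mar
KEL=vo - signalled by the combined affix row
ASPECT=ta - signalled by the combined affix row
MOD=fe - signalled by the affix nun-
check: nunuvuvatmar -> nunuvuvatemar
lemma: uvuvat; KEL=vo; ASPECT=ta; MOD=fe


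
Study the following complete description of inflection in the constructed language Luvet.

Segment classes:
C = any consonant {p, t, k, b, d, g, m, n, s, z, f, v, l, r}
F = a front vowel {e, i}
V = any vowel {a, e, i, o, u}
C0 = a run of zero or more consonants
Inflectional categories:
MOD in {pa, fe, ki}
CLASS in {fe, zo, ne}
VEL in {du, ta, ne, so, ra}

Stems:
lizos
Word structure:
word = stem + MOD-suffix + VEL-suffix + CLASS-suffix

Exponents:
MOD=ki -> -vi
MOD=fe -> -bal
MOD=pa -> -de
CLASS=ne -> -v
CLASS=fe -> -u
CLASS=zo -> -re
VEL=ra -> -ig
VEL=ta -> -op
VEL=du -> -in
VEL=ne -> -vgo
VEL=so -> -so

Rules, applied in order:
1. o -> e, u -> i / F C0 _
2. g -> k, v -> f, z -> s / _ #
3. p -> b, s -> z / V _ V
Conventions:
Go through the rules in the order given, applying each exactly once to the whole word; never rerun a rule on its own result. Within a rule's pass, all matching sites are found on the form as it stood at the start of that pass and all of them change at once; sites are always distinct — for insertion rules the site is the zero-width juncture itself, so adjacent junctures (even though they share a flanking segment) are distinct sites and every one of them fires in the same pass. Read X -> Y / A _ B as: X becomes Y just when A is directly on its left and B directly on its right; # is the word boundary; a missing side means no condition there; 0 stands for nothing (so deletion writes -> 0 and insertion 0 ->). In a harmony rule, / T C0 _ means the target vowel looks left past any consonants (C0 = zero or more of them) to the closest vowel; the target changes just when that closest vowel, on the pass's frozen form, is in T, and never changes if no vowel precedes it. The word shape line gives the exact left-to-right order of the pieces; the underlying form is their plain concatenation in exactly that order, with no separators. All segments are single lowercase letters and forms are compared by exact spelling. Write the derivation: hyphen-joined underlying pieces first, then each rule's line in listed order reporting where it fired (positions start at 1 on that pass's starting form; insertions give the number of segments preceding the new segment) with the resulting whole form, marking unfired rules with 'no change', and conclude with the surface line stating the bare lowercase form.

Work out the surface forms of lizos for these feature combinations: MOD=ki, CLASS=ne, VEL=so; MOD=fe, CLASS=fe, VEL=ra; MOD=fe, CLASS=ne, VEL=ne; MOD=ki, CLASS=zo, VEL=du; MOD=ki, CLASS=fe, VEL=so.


cell MOD=ki, CLASS=ne, VEL=so:
underlying: lizos-vi-so-v
1. o -> e, u -> i / F C0 _: fires at position(s) 4, 9: lizesvisev
2. g -> k, v -> f, z -> s / _ #: fires at position(s) 10: lizesvisef
3. p -> b, s -> z / V _ V: fires at position(s) 8: lizesvizef
surface: lizesvizef

cell MOD=fe, CLASS=fe, VEL=ra:
underlying: lizos-bal-ig-u
1. o -> e, u -> i / F C0 _: fires at position(s) 4, 11: lizesbaligi
2. g -> k, v -> f, z -> s / _ #: no change
3. p -> b, s -> z / V _ V: no change
surface: lizesbaligi

cell MOD=fe, CLASS=ne, VEL=ne:
underlying: lizos-bal-vgo-v
1. o -> e, u -> i / F C0 _: fires at position(s) 4: lizesbalvgov
2. g -> k, v -> f, z -> s / _ #: fires at position(s) 12: lizesbalvgof
3. p -> b, s -> z / V _ V: no change
surface: lizesbalvgof

cell MOD=ki, CLASS=zo, VEL=du:
underlying: lizos-vi-in-re
1. o -> e, u -> i / F C0 _: fires at position(s) 4: lizesviinre
2. g -> k, v -> f, z -> s / _ #: no change
3. p -> b, s -> z / V _ V: no change
surface: lizesviinre

cell MOD=ki, CLASS=fe, VEL=so:
underlying: lizos-vi-so-u
1. o -> e, u -> i / F C0 _: fires at position(s) 4, 9: lizesviseu
2. g -> k, v -> f, z -> s / _ #: no change
3. p -> b, s -> z / V _ V: fires at position(s) 8: lizesvizeu
surface: lizesvizeu


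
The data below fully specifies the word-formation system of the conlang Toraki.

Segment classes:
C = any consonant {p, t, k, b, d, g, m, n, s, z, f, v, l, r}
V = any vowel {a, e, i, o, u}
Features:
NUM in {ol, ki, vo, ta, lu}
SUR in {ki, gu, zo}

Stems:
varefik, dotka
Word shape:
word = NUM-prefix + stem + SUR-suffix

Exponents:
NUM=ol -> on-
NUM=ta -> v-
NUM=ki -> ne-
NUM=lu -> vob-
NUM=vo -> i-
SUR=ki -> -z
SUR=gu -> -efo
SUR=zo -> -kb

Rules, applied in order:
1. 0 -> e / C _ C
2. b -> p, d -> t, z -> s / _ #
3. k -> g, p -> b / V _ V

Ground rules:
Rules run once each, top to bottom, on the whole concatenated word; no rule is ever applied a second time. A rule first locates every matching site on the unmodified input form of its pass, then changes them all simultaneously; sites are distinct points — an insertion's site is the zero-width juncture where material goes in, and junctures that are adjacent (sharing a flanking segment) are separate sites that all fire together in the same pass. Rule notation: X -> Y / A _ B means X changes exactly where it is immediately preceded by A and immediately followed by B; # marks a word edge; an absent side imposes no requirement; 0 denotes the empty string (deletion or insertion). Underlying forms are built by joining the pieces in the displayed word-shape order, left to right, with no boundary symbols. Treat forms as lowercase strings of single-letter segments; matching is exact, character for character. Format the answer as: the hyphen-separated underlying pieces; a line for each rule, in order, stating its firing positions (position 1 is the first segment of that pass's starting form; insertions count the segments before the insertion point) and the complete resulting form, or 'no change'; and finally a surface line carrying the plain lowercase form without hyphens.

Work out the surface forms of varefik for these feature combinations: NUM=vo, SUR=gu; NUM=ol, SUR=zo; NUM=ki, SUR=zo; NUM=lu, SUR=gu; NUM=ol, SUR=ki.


cell NUM=vo, SUR=gu:
underlying: i-varefik-efo
1. 0 -> e / C _ C: no change
2. b -> p, d -> t, z -> s / _ #: no change
3. k -> g, p -> b / V _ V: fires at position(s) 8: ivarefigefo
surface: ivarefigefo

cell NUM=ol, SUR=zo:
underlying: on-varefik-kb
1. 0 -> e / C _ C: inserts after position(s) 2, 9, 10: onevarefikekeb
2. b -> p, d -> t, z -> s / _ #: fires at position(s) 14: onevarefikekep
3. k -> g, p -> b / V _ V: fires at position(s) 10, 12: onevarefigegep
surface: onevarefigegep

cell NUM=ki, SUR=zo:
underlying: ne-varefik-kb
1. 0 -> e / C _ C: inserts after position(s) 9, 10: nevarefikekeb
2. b -> p, d -> t, z -> s / _ #: fires at position(s) 13: nevarefikekep
3. k -> g, p -> b / V _ V: fires at position(s) 9, 11: nevarefigegep
surface: nevarefigegep

cell NUM=lu, SUR=gu:
underlying: vob-varefik-efo
1. 0 -> e / C _ C: inserts after position(s) 3: vobevarefikefo
2. b -> p, d -> t, z -> s / _ #: no change
3. k -> g, p -> b / V _ V: fires at position(s) 11: vobevarefigefo
surface: vobevarefigefo

cell NUM=ol, SUR=ki:
underlying: on-varefik-z
1. 0 -> e / C _ C: inserts after position(s) 2, 9: onevarefikez
2. b -> p, d -> t, z -> s / _ #: fires at position(s) 12: onevarefikes
3. k -> g, p -> b / V _ V: fires at position(s) 10: onevarefiges
surface: onevarefiges


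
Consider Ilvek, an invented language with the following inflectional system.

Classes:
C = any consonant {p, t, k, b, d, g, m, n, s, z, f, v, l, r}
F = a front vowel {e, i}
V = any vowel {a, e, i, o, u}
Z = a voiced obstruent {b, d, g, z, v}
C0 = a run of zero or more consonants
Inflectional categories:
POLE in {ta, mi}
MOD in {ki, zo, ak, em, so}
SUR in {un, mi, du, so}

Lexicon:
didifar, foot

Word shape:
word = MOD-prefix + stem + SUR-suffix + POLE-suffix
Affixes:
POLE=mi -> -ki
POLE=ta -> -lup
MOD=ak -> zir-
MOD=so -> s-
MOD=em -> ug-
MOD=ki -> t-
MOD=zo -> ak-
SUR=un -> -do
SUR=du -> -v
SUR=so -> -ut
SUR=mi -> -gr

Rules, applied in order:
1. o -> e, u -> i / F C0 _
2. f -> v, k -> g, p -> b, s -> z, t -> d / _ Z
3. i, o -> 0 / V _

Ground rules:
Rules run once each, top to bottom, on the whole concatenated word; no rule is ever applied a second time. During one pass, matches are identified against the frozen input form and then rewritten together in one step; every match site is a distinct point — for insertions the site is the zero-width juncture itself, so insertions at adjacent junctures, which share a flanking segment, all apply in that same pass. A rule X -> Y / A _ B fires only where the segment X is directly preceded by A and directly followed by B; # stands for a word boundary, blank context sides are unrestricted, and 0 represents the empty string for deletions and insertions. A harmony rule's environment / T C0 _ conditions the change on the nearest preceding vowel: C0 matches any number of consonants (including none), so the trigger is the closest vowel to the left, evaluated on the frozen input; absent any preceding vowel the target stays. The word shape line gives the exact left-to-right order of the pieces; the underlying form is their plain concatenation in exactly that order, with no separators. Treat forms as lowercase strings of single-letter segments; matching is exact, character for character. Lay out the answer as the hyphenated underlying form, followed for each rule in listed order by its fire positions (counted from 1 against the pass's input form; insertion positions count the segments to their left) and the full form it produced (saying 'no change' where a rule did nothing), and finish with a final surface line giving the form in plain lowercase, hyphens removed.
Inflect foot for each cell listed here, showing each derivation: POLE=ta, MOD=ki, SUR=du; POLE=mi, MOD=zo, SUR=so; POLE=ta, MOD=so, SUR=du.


cell POLE=ta, MOD=ki, SUR=du:
underlying: t-foot-v-lup
1. o -> e, u -> i / F C0 _: no change
2. f -> v, k -> g, p -> b, s -> z, t -> d / _ Z: fires at position(s) 5: tfoodvlup
3. i, o -> 0 / V _: fires at position(s) 4: tfodvlup
surface: tfodvlup

cell POLE=mi, MOD=zo, SUR=so:
underlying: ak-foot-ut-ki
1. o -> e, u -> i / F C0 _: no change
2. f -> v, k -> g, p -> b, s -> z, t -> d / _ Z: no change
3. i, o -> 0 / V _: fires at position(s) 5: akfotutki
surface: akfotutki

cell POLE=ta, MOD=so, SUR=du:
underlying: s-foot-v-lup
1. o -> e, u -> i / F C0 _: no change
2. f -> v, k -> g, p -> b, s -> z, t -> d / _ Z: fires at position(s) 5: sfoodvlup
3. i, o -> 0 / V _: fires at position(s) 4: sfodvlup
surface: sfodvlup


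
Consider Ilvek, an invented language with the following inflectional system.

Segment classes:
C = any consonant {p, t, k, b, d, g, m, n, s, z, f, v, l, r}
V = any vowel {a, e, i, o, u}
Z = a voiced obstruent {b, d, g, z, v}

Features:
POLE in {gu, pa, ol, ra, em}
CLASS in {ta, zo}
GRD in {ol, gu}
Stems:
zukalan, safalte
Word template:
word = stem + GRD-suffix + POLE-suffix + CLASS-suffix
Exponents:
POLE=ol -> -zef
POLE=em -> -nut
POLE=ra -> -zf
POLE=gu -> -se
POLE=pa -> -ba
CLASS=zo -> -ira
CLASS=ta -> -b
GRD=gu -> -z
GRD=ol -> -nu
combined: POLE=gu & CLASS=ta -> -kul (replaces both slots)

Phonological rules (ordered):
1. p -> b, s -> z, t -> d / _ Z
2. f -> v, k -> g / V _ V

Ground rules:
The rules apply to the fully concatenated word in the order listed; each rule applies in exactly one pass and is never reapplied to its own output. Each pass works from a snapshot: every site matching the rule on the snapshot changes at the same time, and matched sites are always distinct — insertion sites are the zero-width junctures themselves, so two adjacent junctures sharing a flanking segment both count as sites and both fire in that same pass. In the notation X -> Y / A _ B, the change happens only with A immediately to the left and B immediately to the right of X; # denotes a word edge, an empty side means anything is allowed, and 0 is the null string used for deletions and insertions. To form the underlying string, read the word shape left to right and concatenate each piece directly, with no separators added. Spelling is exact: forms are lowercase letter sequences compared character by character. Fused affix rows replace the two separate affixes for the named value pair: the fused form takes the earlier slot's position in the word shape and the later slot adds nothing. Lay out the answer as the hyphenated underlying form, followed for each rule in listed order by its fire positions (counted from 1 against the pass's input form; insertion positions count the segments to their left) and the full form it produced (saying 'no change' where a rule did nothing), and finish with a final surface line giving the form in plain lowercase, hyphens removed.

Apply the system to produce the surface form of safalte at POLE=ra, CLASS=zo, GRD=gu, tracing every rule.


underlying: safalte-z-zf-ira
1. p -> b, s -> z, t -> d / _ Z: no change
2. f -> v, k -> g / V _ V: fires at position(s) 3: savaltezzfira
surface: savaltezzfira


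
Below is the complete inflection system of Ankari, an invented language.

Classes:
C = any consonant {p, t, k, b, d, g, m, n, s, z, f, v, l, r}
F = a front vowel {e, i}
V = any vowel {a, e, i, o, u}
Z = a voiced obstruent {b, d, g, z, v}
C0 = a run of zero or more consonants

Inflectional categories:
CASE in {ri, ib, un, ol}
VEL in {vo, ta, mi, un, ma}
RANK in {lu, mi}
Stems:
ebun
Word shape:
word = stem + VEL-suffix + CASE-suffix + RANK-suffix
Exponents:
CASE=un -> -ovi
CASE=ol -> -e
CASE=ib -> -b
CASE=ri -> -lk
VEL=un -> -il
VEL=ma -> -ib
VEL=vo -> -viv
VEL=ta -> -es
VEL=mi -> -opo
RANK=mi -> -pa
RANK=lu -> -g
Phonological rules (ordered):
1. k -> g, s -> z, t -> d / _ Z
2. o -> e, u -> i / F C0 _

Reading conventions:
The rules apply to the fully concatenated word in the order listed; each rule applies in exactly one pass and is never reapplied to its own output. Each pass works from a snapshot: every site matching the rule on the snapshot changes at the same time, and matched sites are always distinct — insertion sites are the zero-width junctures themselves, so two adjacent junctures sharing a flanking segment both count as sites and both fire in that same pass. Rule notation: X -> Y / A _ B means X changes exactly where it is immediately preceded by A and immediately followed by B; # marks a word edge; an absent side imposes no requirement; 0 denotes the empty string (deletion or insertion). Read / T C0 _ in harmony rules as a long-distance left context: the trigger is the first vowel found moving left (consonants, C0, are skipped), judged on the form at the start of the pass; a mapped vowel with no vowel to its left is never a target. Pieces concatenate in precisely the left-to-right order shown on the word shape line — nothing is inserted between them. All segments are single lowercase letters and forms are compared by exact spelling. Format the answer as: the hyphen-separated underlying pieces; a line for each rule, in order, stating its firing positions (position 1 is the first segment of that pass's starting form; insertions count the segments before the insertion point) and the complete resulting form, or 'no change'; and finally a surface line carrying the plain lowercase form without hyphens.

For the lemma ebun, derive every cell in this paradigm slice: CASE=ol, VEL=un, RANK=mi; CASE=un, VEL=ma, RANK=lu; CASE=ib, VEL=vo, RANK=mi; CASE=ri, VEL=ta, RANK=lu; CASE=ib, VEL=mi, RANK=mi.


cell CASE=ol, VEL=un, RANK=mi:
underlying: ebun-il-e-pa
1. k -> g, s -> z, t -> d / _ Z: no change
2. o -> e, u -> i / F C0 _: fires at position(s) 3: ebinilepa
surface: ebinilepa

cell CASE=un, VEL=ma, RANK=lu:
underlying: ebun-ib-ovi-g
1. k -> g, s -> z, t -> d / _ Z: no change
2. o -> e, u -> i / F C0 _: fires at position(s) 3, 7: ebinibevig
surface: ebinibevig

cell CASE=ib, VEL=vo, RANK=mi:
underlying: ebun-viv-b-pa
1. k -> g, s -> z, t -> d / _ Z: no change
2. o -> e, u -> i / F C0 _: fires at position(s) 3: ebinvivbpa
surface: ebinvivbpa

cell CASE=ri, VEL=ta, RANK=lu:
underlying: ebun-es-lk-g
1. k -> g, s -> z, t -> d / _ Z: fires at position(s) 8: ebuneslgg
2. o -> e, u -> i / F C0 _: fires at position(s) 3: ebineslgg
surface: ebineslgg

cell CASE=ib, VEL=mi, RANK=mi:
underlying: ebun-opo-b-pa
1. k -> g, s -> z, t -> d / _ Z: no change
2. o -> e, u -> i / F C0 _: fires at position(s) 3: ebinopobpa
surface: ebinopobpa
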